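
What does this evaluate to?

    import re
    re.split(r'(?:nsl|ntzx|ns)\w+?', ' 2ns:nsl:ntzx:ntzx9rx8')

[' 2ns:', ':ntzx:', 'rx8']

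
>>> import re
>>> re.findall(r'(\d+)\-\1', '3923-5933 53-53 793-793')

['53', '793']

`\1` has to match the exact text group 1 already captured.
Walking the string: at [10:15] match '53-53', group 1 = '53'; at [16:23] match '793-793', group 1 = '793'.
`findall` collects group 1 from each match (2 total).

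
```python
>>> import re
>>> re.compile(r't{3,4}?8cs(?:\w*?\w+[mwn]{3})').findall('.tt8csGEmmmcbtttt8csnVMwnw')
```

Pattern: 3 to 4 of the literal 't' (lazy), then the literal '8cs'; then zero or more of a word character (lazy), then one or more of a word character, then exactly 3 of one of [mwn] (non-capturing group).
Scanning left to right: at [13:26] → 'tttt8csnVMwnw'.
No capturing groups, so `findall` returns the 1 full match string.

['tttt8csnVMwnw']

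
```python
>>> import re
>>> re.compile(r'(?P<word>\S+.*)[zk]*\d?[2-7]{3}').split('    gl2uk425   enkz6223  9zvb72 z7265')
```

This matches one or more of a non-whitespace character, then zero or more of any character (captured as 'word'); then zero or more of one of [zk], then optionally a digit, then exactly 3 of a character in [2-7].
Matches to split on: at [4:37] → 'gl2uk425   enkz6223  9zvb72 z7265'.
The group in the pattern means `split` returns the separators' captures alongside the pieces.

['    ', 'gl2uk425   enkz6223  9zvb72 z7', '']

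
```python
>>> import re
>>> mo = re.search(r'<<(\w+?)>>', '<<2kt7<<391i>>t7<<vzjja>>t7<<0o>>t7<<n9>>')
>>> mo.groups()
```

The match spans [6:14] → '<<391i>>'.
Captured: group 1 = '391i'.

('391i',)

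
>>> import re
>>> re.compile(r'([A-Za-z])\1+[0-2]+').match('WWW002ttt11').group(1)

`\1` is not a pattern — it's the concrete string captured by group 1, re-applied verbatim.
With `match`, the pattern is implicitly anchored at the beginning.
The match spans [0:6] → 'WWW002'.
Captured: group 1 = 'W'.

'W'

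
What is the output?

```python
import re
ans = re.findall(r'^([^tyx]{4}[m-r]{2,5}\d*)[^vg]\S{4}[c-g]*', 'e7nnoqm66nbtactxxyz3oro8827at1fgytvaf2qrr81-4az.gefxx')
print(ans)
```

['e7nnoqm66']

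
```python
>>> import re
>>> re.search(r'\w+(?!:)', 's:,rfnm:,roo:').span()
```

The negative lookaround is zero-width — it rules out positions where the adjacent text would match, without consuming anything.
`re.search` tries every starting position until one works.
The match spans [3:6] → 'rfn'.

(3, 6)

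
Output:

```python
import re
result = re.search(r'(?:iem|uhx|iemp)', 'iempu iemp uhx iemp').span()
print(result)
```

Branches in `(...|...)` are attempted left-to-right; the first branch that allows the whole pattern to succeed is taken.
The match spans [0:3] → 'iem'.

(0, 3)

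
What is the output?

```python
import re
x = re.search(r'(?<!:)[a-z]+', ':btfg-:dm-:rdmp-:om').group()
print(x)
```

tfg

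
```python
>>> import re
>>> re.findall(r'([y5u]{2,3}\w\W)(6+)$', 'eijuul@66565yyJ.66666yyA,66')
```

This matches 2 to 3 of one of [y5u], then a word character, then a non-word character (captured); then one or more of a literal '6' (captured); then anchored at the end.
Scanning left to right: at [21:27] match 'yyA,66', groups = ('yyA,', '66').
With 2 capturing groups, `findall` returns a 2-tuple per match.

[('yyA,', '66')]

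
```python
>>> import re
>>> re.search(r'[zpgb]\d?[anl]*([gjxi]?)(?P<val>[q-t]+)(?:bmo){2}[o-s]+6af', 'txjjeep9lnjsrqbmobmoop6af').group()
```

'p9lnjsrqbmobmoop6af'

This matches one of [zpgb]; then optionally a digit, then zero or more of one of [anl]; then optionally one of [gjxi] (captured); then one or more of a character in [q-t] (captured as 'val'); then the literal 'bmo' repeated 2 times, then one or more of a character in [o-s], then the literal '6af'.
`re.search` tries every starting position until one works.
The match spans [6:25] → 'p9lnjsrqbmobmoop6af'.
Captured: group 1 = 'j', group 2 = 'srq'.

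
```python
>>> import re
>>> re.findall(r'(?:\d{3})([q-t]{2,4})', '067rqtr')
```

['rqtr']

The pattern matches exactly 3 of a digit (non-capturing group); then 2 to 4 of a character in [q-t] (captured).
With a single group, `findall` returns only what that group captured — 1 item.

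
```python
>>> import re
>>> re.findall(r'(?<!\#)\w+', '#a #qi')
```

['i']

The negative lookaround is zero-width — it rules out positions where the adjacent text would match, without consuming anything.
Walking the string: at [5:6] → 'i'.
`findall` yields the raw match text (1 of them) because the pattern has no groups.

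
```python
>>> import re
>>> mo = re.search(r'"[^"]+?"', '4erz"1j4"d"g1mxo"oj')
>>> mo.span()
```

The match spans [4:9] → '"1j4"'.

(4, 9)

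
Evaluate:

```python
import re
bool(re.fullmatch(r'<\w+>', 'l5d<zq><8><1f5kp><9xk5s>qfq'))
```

For `fullmatch`, every character of the input must be accounted for by the pattern.
Here there's no way to consume every character, so the call returns None, and `bool(None)` is False.

False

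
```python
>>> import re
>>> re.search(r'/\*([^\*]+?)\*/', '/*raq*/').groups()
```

('raq',)

`re.search` tries every starting position until one works.
The match spans [0:7] → '/*raq*/'.
Captured: group 1 = 'raq'.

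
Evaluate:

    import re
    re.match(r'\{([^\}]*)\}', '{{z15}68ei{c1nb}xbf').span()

`match` is anchored at position 0; if the pattern doesn't fit there, it returns None.
The match spans [0:6] → '{{z15}'.

(0, 6)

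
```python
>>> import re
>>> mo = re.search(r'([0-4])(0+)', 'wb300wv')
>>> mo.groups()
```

Pattern: a character in [0-4] (captured); then one or more of a literal '0' (captured).
`re.search` tries every starting position until one works.
The match spans [2:5] → '300'.
Captured: group 1 = '3', group 2 = '00'.

('3', '00')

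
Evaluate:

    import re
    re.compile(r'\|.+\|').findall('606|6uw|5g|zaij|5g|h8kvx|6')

['|6uw|5g|zaij|5g|h8kvx|']

Matches: at [3:25] → '|6uw|5g|zaij|5g|h8kvx|'.
No capturing groups, so `findall` returns the 1 full match string.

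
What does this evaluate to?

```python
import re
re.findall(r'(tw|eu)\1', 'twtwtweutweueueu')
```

['tw', 'eu']

The backreference `\1` re-matches whatever the first group consumed, character for character.
`findall` collects group 1 from each match (2 total).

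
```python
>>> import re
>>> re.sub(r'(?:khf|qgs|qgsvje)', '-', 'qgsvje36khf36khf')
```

Alternation tries branches left to right and keeps the first one that lets the overall match succeed at that position.
Every occurrence is swapped for '-'.

'-vje36-36-'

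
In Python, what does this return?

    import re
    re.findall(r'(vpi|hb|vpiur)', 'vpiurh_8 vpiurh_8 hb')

['vpi', 'vpi', 'hb']

The regex engine tests alternatives in the order written; an earlier branch that matches wins even if a later one would match more.
With a single group, `findall` returns only what that group captured — 3 items.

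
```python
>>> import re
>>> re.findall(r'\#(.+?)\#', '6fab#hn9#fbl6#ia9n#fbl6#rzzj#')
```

['hn9', 'ia9n', 'rzzj']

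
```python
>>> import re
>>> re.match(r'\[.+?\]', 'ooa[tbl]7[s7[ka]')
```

None

With `match`, the pattern is implicitly anchored at the beginning.
Here the pattern fails at index 0, so the call returns None.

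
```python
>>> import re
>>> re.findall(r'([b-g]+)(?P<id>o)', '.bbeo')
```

The pattern matches one or more of a character in [b-g] (captured); then a literal 'o' (captured as 'id').
2 groups means the one result is a tuple of 2 captured strings — 1 here.

[('bbe', 'o')]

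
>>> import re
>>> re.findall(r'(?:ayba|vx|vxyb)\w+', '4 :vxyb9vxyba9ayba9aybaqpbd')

['vxyb9vxyba9ayba9aybaqpbd']

Since nothing is captured, `findall` lists the 1 matched substring directly.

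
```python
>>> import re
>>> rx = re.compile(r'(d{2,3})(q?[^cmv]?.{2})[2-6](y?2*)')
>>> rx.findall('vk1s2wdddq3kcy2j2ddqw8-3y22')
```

[('dd', 'dq', ''), ('dd', 'qw8-', 'y22')]

This matches 2 to 3 of a literal 'd' (captured); then optionally a literal 'q', then optionally any character except [cmv], then exactly 2 of any character (captured); then a character in [2-6]; then optionally the literal 'y', then zero or more of the literal '2' (captured).
Walking the string: at [6:11] match 'dddq3', groups = ('dd', 'dq', ''); at [17:27] match 'ddqw8-3y22', groups = ('dd', 'qw8-', 'y22').
Multiple groups make `findall` return tuples — one 3-tuple for each match.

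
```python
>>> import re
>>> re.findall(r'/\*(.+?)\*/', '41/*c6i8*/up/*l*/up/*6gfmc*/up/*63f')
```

With a single group, `findall` returns only what that group captured — 3 items.

['c6i8', 'l', '6gfmc']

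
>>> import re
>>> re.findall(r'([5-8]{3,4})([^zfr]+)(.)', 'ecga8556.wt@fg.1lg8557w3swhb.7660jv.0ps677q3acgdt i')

The pattern matches 3 to 4 of a character in [5-8] (captured); then one or more of any character except [zfr] (captured); then any character (captured).
Walking the string: at [4:13] match '8556.wt@f', groups = ('8556', '.wt@', 'f'); at [18:51] match '8557w3swhb.7660jv.0ps677q3acgdt i', groups = ('8557', 'w3swhb.7660jv.0ps677q3acgdt ', 'i').
`findall` packs the 3 group values into a tuple for every match.

[('8556', '.wt@', 'f'), ('8557', 'w3swhb.7660jv.0ps677q3acgdt ', 'i')]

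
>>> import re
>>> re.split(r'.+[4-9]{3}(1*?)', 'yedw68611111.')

A `+?`/`*?`/`{m,n}?` starts at its minimum and grows only as far as needed for what follows to match.
Because the pattern has a capturing group, `split` also inserts each captured text between the pieces.

['', '', '11111.']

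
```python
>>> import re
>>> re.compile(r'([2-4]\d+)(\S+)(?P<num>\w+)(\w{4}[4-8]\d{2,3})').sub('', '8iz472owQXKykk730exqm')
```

This matches a character in [2-4], then one or more of a digit (captured); then one or more of a non-whitespace character (captured); then one or more of a word character (captured as 'num'); then exactly 4 of a word character, then a character in [4-8], then 2 to 3 of a digit (captured).
Every occurrence is swapped for ''.

'8izexqm'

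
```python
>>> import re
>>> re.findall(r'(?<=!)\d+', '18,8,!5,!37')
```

Because the assertion is zero-width, the text it checks is not consumed and won't appear in the result.
With no groups in the pattern, `findall` gives back each whole match — 2 here.

['5', '37']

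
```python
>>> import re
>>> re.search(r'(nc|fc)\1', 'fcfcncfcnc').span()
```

(0, 4)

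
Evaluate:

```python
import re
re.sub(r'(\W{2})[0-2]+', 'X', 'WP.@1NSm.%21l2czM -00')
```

'WPXNSmXl2czMX'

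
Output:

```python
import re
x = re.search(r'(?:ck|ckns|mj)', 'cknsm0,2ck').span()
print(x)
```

(0, 2)

Alternation tries branches left to right and keeps the first one that lets the overall match succeed at that position.
The match spans [0:2] → 'ck'.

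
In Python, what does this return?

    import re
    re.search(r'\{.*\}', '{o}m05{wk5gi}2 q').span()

(0, 13)

`re.search` scans for the first position where the pattern succeeds.
The match spans [0:13] → '{o}m05{wk5gi}'.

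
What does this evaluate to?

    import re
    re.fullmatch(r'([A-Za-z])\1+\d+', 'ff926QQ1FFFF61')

None

`\1` has to match the exact text group 1 already captured.
For `fullmatch`, every character of the input must be accounted for by the pattern.
Here the string isn't matched end-to-end, so the call returns None.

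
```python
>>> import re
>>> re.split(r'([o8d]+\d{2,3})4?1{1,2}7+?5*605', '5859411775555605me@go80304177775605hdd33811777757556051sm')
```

['5', '8594', 'me@g', 'o8030', 'hdd33811777757556051sm']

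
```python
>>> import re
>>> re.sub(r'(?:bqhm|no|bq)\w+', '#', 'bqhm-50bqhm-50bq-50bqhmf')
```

'#-50#-50bq-50#'

Each match is replaced by '#'.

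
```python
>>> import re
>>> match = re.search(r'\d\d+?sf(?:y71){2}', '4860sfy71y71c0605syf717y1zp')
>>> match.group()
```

Pattern: a digit; then one or more of a digit (lazy), then the literal 'sf', then the literal 'y71' repeated 2 times.
`re.search` scans for the first position where the pattern succeeds.
The match spans [0:12] → '4860sfy71y71'.

'4860sfy71y71'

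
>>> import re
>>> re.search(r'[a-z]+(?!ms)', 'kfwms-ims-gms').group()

'kfwms'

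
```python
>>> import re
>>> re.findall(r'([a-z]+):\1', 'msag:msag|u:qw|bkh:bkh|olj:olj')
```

The backreference `\1` re-matches whatever the first group consumed, character for character.
Matches: at [0:9] match 'msag:msag', group 1 = 'msag'; at [15:22] match 'bkh:bkh', group 1 = 'bkh'; at [23:30] match 'olj:olj', group 1 = 'olj'.
One capturing group, so `findall` returns just the captured substring from each match — 3 in all.

['msag', 'bkh', 'olj']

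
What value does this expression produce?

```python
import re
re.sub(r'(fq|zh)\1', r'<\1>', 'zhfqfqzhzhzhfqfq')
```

'zh<fq><zh>zh<fq>'

The backreference `\1` re-matches whatever the first group consumed, character for character.
Matches: at [2:6] → 'fqfq'; at [6:10] → 'zhzh'; at [12:16] → 'fqfq'.
`\1` in the replacement pulls in group 1's text for each match.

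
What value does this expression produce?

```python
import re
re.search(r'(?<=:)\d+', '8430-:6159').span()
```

(6, 10)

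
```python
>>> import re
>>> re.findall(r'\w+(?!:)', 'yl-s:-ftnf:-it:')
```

['yl', 'ftn', 'i']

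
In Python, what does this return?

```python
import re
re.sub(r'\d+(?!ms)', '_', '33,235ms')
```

'_,_5ms'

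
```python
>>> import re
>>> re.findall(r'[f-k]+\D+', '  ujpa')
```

['jpa']

Since nothing is captured, `findall` lists the 1 matched substring directly.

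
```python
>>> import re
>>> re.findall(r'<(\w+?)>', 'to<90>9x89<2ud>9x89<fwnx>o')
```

['90', '2ud', 'fwnx']

With a single group, `findall` returns only what that group captured — 3 items.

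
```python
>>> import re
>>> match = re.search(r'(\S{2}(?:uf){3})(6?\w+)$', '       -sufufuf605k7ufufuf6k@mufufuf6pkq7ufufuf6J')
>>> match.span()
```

The pattern matches exactly 2 of a non-whitespace character, then the literal 'uf' repeated 3 times (captured); then optionally the literal '6', then one or more of a word character (captured); then anchored at the end.
`re.search` scans for the first position where the pattern succeeds.
The match spans [28:49] → '@mufufuf6pkq7ufufuf6J'.
Captured: group 1 = '@mufufuf', group 2 = '6pkq7ufufuf6J'.

(28, 49)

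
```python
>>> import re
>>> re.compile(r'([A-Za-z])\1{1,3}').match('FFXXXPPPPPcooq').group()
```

'FF'

`match` is anchored at position 0; if the pattern doesn't fit there, it returns None.
The match spans [0:2] → 'FF'.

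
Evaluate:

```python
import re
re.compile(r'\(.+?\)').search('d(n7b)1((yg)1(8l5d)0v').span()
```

(1, 6)

A `+?`/`*?`/`{m,n}?` starts at its minimum and grows only as far as needed for what follows to match.
The match spans [1:6] → '(n7b)'.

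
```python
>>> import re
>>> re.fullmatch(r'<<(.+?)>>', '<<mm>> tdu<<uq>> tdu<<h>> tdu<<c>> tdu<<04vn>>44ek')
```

`fullmatch` succeeds only if the pattern covers the string from start to end.
Here there's no way to consume every character, so the call returns None.

None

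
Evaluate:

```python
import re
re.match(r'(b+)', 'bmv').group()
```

'b'

`re.match` only tries the pattern at the start of the string.
The match spans [0:1] → 'b'.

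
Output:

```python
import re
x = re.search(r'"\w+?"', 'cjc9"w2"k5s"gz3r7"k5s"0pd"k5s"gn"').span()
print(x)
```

(4, 8)

`re.search` tries every starting position until one works.
The match spans [4:8] → '"w2"'.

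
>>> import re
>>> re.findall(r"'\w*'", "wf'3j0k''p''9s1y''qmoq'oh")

`findall` yields the raw match text (4 of them) because the pattern has no groups.

["'3j0k'", "'p'", "'9s1y'", "'qmoq'"]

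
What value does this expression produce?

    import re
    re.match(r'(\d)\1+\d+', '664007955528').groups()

The match spans [0:12] → '664007955528'.
Captured: group 1 = '6'.

('6',)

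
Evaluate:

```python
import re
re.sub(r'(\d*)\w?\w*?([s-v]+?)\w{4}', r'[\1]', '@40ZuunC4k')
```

'@[40]k'

This matches zero or more of a digit (captured); then optionally a word character, then zero or more of a word character (lazy); then one or more of a character in [s-v] (lazy) (captured); then exactly 4 of a word character.
The `?` after the quantifier makes it lazy — it takes as little as possible before letting the rest of the pattern try.
Matches: at [1:9] → '40ZuunC4'.
The replacement refers to a captured group, so each match is rewritten using its own captured text.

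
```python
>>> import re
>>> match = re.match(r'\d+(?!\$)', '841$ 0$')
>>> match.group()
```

With `match`, the pattern is implicitly anchored at the beginning.
The match spans [0:2] → '84'.

'84'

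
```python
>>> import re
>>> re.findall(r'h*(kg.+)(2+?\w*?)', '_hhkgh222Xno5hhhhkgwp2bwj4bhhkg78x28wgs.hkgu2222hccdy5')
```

This matches zero or more of a literal 'h'; then the literal 'kg', then one or more of any character (captured); then one or more of the literal '2' (lazy), then zero or more of a word character (lazy) (captured).
Walking the string: at [1:48] match 'hhkgh222Xno5hhhhkgwp2bwj4bhhkg78x28wgs.hkgu2222', groups = ('kgh222Xno5hhhhkgwp2bwj4bhhkg78x28wgs.hkgu222', '2').
`findall` packs the 2 group values into a tuple for every match.

[('kgh222Xno5hhhhkgwp2bwj4bhhkg78x28wgs.hkgu222', '2')]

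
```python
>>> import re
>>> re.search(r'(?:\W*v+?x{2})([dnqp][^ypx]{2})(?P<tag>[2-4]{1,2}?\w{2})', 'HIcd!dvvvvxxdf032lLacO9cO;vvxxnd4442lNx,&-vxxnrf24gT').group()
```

The pattern matches zero or more of a non-word character, then one or more of the literal 'v' (lazy), then exactly 2 of the literal 'x' (non-capturing group); then one of [dnqp], then exactly 2 of any character except [ypx] (captured); then 1 to 2 of a character in [2-4] (lazy), then exactly 2 of a word character (captured as 'tag').
A `+?`/`*?`/`{m,n}?` starts at its minimum and grows only as far as needed for what follows to match.
`search` walks the string left to right and returns the first match it finds.
The match spans [6:18] → 'vvvvxxdf032l'.
Captured: group 1 = 'df0', group 2 = '32l'.

'vvvvxxdf032l'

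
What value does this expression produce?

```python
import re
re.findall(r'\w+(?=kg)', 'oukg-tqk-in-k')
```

['ou']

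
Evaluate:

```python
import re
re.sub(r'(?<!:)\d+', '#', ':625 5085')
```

':6# #'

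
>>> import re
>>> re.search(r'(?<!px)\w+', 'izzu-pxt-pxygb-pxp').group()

'izzu'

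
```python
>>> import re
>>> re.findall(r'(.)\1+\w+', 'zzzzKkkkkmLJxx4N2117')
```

The backreference `\1` re-matches whatever the first group consumed, character for character.
Walking the string: at [0:20] match 'zzzzKkkkkmLJxx4N2117', group 1 = 'z'.
With a single group, `findall` returns only what that group captured — 1 item.

['z']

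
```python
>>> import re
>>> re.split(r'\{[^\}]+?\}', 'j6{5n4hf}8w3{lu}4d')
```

['j6', '8w3', '4d']

`split` removes every match and returns the 3 fragments in between.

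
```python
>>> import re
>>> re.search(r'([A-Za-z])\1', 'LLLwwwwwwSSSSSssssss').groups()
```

('L',)

The match spans [0:2] → 'LL'.
Captured: group 1 = 'L'.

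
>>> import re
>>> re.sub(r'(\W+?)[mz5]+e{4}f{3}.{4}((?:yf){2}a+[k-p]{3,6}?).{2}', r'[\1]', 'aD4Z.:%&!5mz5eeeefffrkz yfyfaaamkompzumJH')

This matches one or more of a non-word character (lazy) (captured); then one or more of one of [mz5], then exactly 4 of a literal 'e'; then exactly 3 of the literal 'f', then exactly 4 of any character; then the literal 'yf' repeated 2 times, then one or more of the literal 'a', then 3 to 6 of a character in [k-p] (lazy) (captured); then exactly 2 of any character.
Lazy quantifiers expand one character at a time until the remainder of the pattern can match.
Matches: at [4:36] → '.:%&!5mz5eeeefffrkz yfyfaaamkomp'.
The replacement refers to a captured group, so each match is rewritten using its own captured text.

'aD4Z[.:%&!]zumJH'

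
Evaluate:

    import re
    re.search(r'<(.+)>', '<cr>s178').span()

(0, 4)

Unlike `match`, `search` isn't anchored — it looks for the pattern anywhere in the string.
The match spans [0:4] → '<cr>'.
Captured: group 1 = 'cr'.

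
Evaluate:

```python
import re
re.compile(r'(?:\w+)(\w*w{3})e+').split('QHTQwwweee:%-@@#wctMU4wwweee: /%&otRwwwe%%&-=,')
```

The pattern matches one or more of a word character (non-capturing group); then zero or more of a word character, then exactly 3 of the literal 'w' (captured); then one or more of a literal 'e'.
Matches to split on: at [0:10] → 'QHTQwwweee'; at [16:28] → 'wctMU4wwweee'; at [33:40] → 'otRwwwe'.
The group in the pattern means `split` returns the separators' captures alongside the pieces.

['', 'www', ':%-@@#', 'www', ': /%&', 'www', '%%&-=,']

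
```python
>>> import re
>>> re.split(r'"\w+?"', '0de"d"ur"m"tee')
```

['0de', 'ur', 'tee']

Splitting on the pattern gives 3 pieces.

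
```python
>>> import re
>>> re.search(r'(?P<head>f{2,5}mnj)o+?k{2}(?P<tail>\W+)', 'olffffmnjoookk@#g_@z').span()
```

The pattern matches 2 to 5 of a literal 'f', then the literal 'mnj' (captured as 'head'); then one or more of the literal 'o' (lazy), then exactly 2 of a literal 'k'; then one or more of a non-word character (captured as 'tail').
The match spans [2:16] → 'ffffmnjoookk@#'.

(2, 16)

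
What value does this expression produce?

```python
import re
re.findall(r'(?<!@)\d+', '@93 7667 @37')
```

['3', '7667', '7']

The negative lookaround is zero-width — it rules out positions where the adjacent text would match, without consuming anything.
Walking the string: at [2:3] → '3'; at [4:8] → '7667'; at [11:12] → '7'.
No capturing groups, so `findall` returns the 3 full match strings.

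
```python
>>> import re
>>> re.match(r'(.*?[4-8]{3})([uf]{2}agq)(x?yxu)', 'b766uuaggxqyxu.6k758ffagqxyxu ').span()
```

(0, 29)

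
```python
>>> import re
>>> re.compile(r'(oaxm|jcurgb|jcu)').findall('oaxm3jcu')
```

['oaxm', 'jcu']

One capturing group, so `findall` returns just the captured substring from each match — 2 in all.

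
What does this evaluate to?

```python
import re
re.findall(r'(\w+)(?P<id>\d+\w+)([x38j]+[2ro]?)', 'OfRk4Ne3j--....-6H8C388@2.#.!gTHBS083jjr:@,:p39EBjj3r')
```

[('OfRk', '4Ne3', 'j'), ('6H8C', '38', '8'), ('gTHBS08', '3j', 'jr'), ('p3', '9EBjj', '3r')]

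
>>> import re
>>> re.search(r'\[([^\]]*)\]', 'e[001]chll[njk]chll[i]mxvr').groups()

('001',)

The match spans [1:6] → '[001]'.
Captured: group 1 = '001'.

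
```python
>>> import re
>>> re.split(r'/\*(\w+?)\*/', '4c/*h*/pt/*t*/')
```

['4c', 'h', 'pt', 't', '']

Matches to split on: at [2:7] → '/*h*/'; at [9:14] → '/*t*/'.
With a capturing group present, the delimiter's captured portion is kept in the result list.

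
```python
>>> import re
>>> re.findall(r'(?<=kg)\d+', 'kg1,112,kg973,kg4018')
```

['1', '973', '4018']

Lookahead/lookbehind check context without consuming it, so the matched span excludes the asserted characters.
Matches: at [2:3] → '1'; at [10:13] → '973'; at [16:20] → '4018'.
No capturing groups, so `findall` returns the 3 full match strings.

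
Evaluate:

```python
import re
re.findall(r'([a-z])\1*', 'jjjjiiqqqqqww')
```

The backreference `\1` re-matches whatever the first group consumed, character for character.
Scanning left to right: at [0:4] match 'jjjj', group 1 = 'j'; at [4:6] match 'ii', group 1 = 'i'; at [6:11] match 'qqqqq', group 1 = 'q'; at [11:13] match 'ww', group 1 = 'w'.
With a single group, `findall` returns only what that group captured — 4 items.

['j', 'i', 'q', 'w']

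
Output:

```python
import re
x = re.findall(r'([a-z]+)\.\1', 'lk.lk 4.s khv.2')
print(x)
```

['lk']

`\1` has to match the exact text group 1 already captured.
One capturing group, so `findall` returns just the captured substring from the one match — 1 in all.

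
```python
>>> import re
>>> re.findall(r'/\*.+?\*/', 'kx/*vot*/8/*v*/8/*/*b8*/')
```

No capturing groups, so `findall` returns the 3 full match strings.

['/*vot*/', '/*v*/', '/*/*b8*/']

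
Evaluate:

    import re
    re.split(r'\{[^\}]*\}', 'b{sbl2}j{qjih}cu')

['b', 'j', 'cu']

Matches to split on: at [1:7] → '{sbl2}'; at [8:14] → '{qjih}'.
`split` removes every match and returns the 3 fragments in between.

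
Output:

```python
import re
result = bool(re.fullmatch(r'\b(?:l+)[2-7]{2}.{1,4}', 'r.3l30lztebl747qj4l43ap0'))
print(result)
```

Pattern: a word boundary (`\b`, zero-width); then one or more of a literal 'l' (non-capturing group); then exactly 2 of a character in [2-7], then 1 to 4 of any character.
`re.fullmatch` is like wrapping the pattern in `^…$` (in single-line mode).
Here the pattern can't cover the whole string, so the call returns None, and `bool(None)` is False.

False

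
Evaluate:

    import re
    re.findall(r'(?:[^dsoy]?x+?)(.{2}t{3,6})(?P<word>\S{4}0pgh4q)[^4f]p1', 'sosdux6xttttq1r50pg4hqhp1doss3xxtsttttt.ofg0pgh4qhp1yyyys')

[('tsttttt', '.ofg0pgh4q')]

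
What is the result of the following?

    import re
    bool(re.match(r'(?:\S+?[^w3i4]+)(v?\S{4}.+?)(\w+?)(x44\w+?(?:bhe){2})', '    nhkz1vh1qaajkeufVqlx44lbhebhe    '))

False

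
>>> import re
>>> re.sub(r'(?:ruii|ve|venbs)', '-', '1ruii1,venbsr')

Branches in `(...|...)` are attempted left-to-right; the first branch that allows the whole pattern to succeed is taken.
`sub` substitutes '-' at each match site.

'1-1,-nbsr'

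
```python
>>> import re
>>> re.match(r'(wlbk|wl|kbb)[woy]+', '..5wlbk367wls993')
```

None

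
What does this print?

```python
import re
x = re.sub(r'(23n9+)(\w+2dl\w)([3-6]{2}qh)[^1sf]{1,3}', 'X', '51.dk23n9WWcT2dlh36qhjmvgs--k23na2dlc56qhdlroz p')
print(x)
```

Each match is replaced by 'X'.

51.dkXgs--k23na2dlc56qhdlroz p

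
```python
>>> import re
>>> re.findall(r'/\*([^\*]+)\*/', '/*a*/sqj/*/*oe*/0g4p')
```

Because there's exactly one group, `findall` drops the full match and keeps group 1 from each hit.

['a', 'oe']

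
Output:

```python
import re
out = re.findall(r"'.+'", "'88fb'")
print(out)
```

`findall` yields the raw match text (1 of them) because the pattern has no groups.

["'88fb'"]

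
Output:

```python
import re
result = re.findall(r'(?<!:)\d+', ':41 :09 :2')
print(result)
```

['1', '9']

`(?!…)`/`(?<!…)` only lets a position through if the neighbouring text does NOT match; no characters are consumed.
`findall` yields the raw match text (2 of them) because the pattern has no groups.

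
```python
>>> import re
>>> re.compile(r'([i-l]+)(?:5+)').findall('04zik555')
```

['ik']

Pattern: one or more of a character in [i-l] (captured); then one or more of a literal '5' (non-capturing group).
Because there's exactly one group, `findall` drops the full match and keeps group 1 from the one hit.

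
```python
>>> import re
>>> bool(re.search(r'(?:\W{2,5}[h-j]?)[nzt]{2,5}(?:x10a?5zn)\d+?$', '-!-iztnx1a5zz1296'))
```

False

This matches 2 to 5 of a non-word character, then optionally a character in [h-j] (non-capturing group); then 2 to 5 of one of [nzt]; then the literal 'x10', then optionally a literal 'a', then the literal '5zn' (non-capturing group); then one or more of a digit (lazy); then anchored at the end.
Here no position works, so the call returns None, and `bool(None)` is False.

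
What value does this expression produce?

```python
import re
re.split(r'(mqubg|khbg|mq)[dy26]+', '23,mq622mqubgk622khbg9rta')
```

With a capturing group present, the delimiter's captured portion is kept in the result list.

['23,', 'mq', 'mqubgk622khbg9rta']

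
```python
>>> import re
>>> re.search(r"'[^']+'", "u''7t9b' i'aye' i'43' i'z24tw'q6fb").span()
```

The match spans [2:8] → "'7t9b'".

(2, 8)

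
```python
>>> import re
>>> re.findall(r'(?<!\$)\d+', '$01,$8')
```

['1']

`(?!…)`/`(?<!…)` only lets a position through if the neighbouring text does NOT match; no characters are consumed.
`findall` yields the raw match text (1 of them) because the pattern has no groups.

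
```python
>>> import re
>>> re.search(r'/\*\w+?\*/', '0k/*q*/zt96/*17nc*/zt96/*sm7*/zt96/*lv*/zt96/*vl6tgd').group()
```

Unlike `match`, `search` isn't anchored — it looks for the pattern anywhere in the string.
The match spans [2:7] → '/*q*/'.

'/*q*/'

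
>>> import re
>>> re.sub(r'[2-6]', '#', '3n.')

'#n.'

The pattern matches a character in [2-6].
Matches: at [0:1] → '3'.
Every occurrence is swapped for '#'.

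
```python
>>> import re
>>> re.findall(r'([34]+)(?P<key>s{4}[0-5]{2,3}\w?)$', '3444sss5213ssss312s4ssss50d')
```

This matches one or more of one of [34] (captured); then exactly 4 of a literal 's', then 2 to 3 of a character in [0-5], then optionally a word character (captured as 'key'); then anchored at the end.
Scanning left to right: at [19:27] match '4ssss50d', groups = ('4', 'ssss50d').
`findall` packs the 2 group values into a tuple for every match.

[('4', 'ssss50d')]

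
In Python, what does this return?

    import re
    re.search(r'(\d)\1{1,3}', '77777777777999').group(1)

'7'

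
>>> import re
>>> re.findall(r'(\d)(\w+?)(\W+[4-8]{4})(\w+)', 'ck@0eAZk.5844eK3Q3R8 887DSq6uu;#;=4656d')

The pattern matches a digit (captured); then one or more of a word character (lazy) (captured); then one or more of a non-word character, then exactly 4 of a character in [4-8] (captured); then one or more of a word character (captured).
Scanning left to right: at [3:20] match '0eAZk.5844eK3Q3R8', groups = ('0', 'eAZk', '.5844', 'eK3Q3R8'); at [21:39] match '887DSq6uu;#;=4656d', groups = ('8', '87DSq6uu', ';#;=4656', 'd').
With 4 capturing groups, `findall` returns a 4-tuple per match.

[('0', 'eAZk', '.5844', 'eK3Q3R8'), ('8', '87DSq6uu', ';#;=4656', 'd')]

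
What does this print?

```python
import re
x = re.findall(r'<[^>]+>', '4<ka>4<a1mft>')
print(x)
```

['<ka>', '<a1mft>']

`findall` yields the raw match text (2 of them) because the pattern has no groups.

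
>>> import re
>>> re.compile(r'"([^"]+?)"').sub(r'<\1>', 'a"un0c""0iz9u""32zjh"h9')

Matches: at [1:7] → '"un0c"'; at [7:14] → '"0iz9u"'; at [14:21] → '"32zjh"'.
Each match is replaced using the text its own group 1 captured.

'a<un0c><0iz9u><32zjh>h9'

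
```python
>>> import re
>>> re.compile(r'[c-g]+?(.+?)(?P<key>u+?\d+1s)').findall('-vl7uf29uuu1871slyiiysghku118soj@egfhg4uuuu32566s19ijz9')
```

Pattern: one or more of a character in [c-g] (lazy); then one or more of any character (lazy) (captured); then one or more of the literal 'u' (lazy), then one or more of a digit, then the literal '1s' (captured as 'key').
A `+?`/`*?`/`{m,n}?` starts at its minimum and grows only as far as needed for what follows to match.
Matches: at [5:16] match 'f29uuu1871s', groups = ('29', 'uuu1871s').
2 groups means the one result is a tuple of 2 captured strings — 1 here.

[('29', 'uuu1871s')]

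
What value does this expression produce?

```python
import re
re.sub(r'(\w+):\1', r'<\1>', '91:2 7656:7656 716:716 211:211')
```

A backreference is literal: `\1` must see the identical characters the first group matched.
Matches: at [5:14] → '7656:7656'; at [15:22] → '716:716'; at [23:30] → '211:211'.
The replacement refers to a captured group, so each match is rewritten using its own captured text.

'91:2 <7656> <716> <211>'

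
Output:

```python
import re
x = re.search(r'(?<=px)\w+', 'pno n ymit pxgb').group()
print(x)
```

gb

Lookahead/lookbehind check context without consuming it, so the matched span excludes the asserted characters.
`search` walks the string left to right and returns the first match it finds.
The match spans [13:15] → 'gb'.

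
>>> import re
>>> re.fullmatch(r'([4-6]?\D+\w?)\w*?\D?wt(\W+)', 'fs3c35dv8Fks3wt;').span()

`fullmatch` succeeds only if the pattern covers the string from start to end.
The match spans [0:16] → 'fs3c35dv8Fks3wt;'.

(0, 16)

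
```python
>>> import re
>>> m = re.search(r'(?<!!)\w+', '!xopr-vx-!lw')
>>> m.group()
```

A negative assertion filters positions out without eating any characters.
Unlike `match`, `search` isn't anchored — it looks for the pattern anywhere in the string.
The match spans [2:5] → 'opr'.

'opr'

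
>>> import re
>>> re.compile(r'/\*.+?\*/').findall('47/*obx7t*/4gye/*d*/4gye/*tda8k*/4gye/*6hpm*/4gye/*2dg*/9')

Because the quantifier is non-greedy, it stops expanding at the earliest point where the rest of the pattern can succeed.
Scanning left to right: at [2:11] → '/*obx7t*/'; at [15:20] → '/*d*/'; at [24:33] → '/*tda8k*/'; at [37:45] → '/*6hpm*/'; at [49:56] → '/*2dg*/'.
Since nothing is captured, `findall` lists the 5 matched substrings directly.

['/*obx7t*/', '/*d*/', '/*tda8k*/', '/*6hpm*/', '/*2dg*/']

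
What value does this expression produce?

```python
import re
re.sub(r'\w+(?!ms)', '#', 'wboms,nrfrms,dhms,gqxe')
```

'#,#,#,#'

Because the assertion is negative and zero-width, positions next to the forbidden text are skipped.
Matches: at [0:5] → 'wboms'; at [6:12] → 'nrfrms'; at [13:17] → 'dhms'; at [18:22] → 'gqxe'.
Every occurrence is swapped for '#'.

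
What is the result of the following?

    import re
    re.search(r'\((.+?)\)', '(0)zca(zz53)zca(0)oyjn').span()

(0, 3)

`search` walks the string left to right and returns the first match it finds.
The match spans [0:3] → '(0)'.
Captured: group 1 = '0'.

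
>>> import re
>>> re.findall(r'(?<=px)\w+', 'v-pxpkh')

['pkh']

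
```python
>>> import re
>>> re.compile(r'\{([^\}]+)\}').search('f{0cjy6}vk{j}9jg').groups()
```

('0cjy6',)

The match spans [1:8] → '{0cjy6}'.
Captured: group 1 = '0cjy6'.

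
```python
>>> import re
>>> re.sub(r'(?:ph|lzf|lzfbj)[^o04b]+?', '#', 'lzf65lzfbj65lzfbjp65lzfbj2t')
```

'#5#5#65#t'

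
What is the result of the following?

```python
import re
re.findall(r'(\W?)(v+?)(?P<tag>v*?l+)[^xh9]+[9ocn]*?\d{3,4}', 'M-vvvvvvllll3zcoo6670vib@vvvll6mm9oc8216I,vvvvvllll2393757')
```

[('-', 'v', 'vvvvvllll'), (',', 'v', 'vvvvllll')]

A `+?`/`*?`/`{m,n}?` starts at its minimum and grows only as far as needed for what follows to match.
With 3 capturing groups, `findall` returns a 3-tuple per match.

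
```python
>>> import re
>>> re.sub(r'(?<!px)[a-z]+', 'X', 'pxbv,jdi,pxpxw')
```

'X,X,X'

A negative assertion filters positions out without eating any characters.
Matches: at [0:4] → 'pxbv'; at [5:8] → 'jdi'; at [9:14] → 'pxpxw'.
`sub` substitutes 'X' at each match site.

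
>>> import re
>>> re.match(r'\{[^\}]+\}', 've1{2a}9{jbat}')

None

With `match`, the pattern is implicitly anchored at the beginning.
Here the string doesn't start with a match, so the call returns None.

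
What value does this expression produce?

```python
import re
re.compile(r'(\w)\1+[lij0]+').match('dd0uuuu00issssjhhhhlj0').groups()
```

The match spans [0:3] → 'dd0'.
Captured: group 1 = 'd'.

('d',)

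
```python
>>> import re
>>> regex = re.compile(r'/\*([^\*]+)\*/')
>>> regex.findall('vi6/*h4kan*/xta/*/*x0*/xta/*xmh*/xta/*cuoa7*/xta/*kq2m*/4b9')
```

With a single group, `findall` returns only what that group captured — 5 items.

['h4kan', 'x0', 'xmh', 'cuoa7', 'kq2m']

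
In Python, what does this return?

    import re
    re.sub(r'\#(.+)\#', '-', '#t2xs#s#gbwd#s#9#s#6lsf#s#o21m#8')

'-8'

Matches: at [0:31] → '#t2xs#s#gbwd#s#9#s#6lsf#s#o21m#'.
`sub` substitutes '-' at each match site.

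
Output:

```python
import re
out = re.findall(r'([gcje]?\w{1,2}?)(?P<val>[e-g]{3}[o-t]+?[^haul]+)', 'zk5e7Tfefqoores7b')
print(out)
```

[('e7T', 'fefqoores7b')]

The pattern matches optionally one of [gcje], then 1 to 2 of a word character (lazy) (captured); then exactly 3 of a character in [e-g], then one or more of a character in [o-t] (lazy), then one or more of any character except [haul] (captured as 'val').
Walking the string: at [3:17] match 'e7Tfefqoores7b', groups = ('e7T', 'fefqoores7b').
`findall` packs the 2 group values into a tuple for every match.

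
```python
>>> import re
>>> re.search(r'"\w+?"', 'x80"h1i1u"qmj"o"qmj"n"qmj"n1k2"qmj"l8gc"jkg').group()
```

The match spans [3:10] → '"h1i1u"'.

'"h1i1u"'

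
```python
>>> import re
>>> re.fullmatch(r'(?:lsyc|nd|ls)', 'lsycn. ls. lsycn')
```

`fullmatch` succeeds only if the pattern covers the string from start to end.
Here the pattern can't cover the whole string, so the call returns None.

None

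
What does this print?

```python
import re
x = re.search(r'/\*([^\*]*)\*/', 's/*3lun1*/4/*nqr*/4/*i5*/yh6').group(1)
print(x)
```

3lun1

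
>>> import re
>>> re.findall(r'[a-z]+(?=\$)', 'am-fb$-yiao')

['fb']

The lookaround is zero-width — it requires the adjacent text to match without consuming it, so the asserted text isn't part of the match.
Walking the string: at [3:5] → 'fb'.
`findall` yields the raw match text (1 of them) because the pattern has no groups.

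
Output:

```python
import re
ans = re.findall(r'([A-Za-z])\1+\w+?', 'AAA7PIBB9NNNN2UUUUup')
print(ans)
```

['A', 'B', 'N', 'U']

After group 1 captures some text, `\1` only succeeds where that same text appears again.
One capturing group, so `findall` returns just the captured substring from each match — 4 in all.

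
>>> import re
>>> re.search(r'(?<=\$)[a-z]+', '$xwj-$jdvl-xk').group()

The `(?=…)`/`(?<=…)` assertion just peeks at neighbouring text; it doesn't advance the match position.
The match spans [1:4] → 'xwj'.

'xwj'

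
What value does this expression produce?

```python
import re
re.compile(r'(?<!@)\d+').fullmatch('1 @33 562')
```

Because the assertion is negative and zero-width, positions next to the forbidden text are skipped.
`fullmatch` succeeds only if the pattern covers the string from start to end.
Here there's no way to consume every character, so the call returns None.

None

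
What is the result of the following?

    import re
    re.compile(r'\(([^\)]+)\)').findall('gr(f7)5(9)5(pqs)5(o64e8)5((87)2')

One capturing group, so `findall` returns just the captured substring from each match — 5 in all.

['f7', '9', 'pqs', 'o64e8', '(87']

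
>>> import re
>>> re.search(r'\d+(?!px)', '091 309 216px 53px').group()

'091'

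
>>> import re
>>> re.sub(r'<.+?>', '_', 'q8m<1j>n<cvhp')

'q8m_n<cvhp'

`sub` substitutes '_' at each match site.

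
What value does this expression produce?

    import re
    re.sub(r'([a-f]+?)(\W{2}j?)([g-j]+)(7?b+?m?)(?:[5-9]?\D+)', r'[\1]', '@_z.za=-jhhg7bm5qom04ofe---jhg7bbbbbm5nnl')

Pattern: one or more of a character in [a-f] (lazy) (captured); then exactly 2 of a non-word character, then optionally the literal 'j' (captured); then one or more of a character in [g-j] (captured); then optionally the literal '7', then one or more of the literal 'b' (lazy), then optionally the literal 'm' (captured); then optionally a character in [5-9], then one or more of a non-digit (non-capturing group).
Each match is replaced using the text its own group 1 captured.

'@_z.z[a]04ofe---jhg7bbbbbm5nnl'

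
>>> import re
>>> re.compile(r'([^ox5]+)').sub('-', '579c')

This matches one or more of any character except [ox5] (captured).
Each match is replaced by '-'.

'5-'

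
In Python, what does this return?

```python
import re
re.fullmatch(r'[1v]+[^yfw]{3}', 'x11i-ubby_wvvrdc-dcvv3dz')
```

None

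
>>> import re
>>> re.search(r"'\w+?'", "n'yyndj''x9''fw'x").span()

Unlike `match`, `search` isn't anchored — it looks for the pattern anywhere in the string.
The match spans [1:8] → "'yyndj'".

(1, 8)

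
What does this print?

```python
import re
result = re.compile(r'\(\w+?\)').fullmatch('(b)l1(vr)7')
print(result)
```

None

`re.fullmatch` is like wrapping the pattern in `^…$` (in single-line mode).
Here the string isn't matched end-to-end, so the call returns None.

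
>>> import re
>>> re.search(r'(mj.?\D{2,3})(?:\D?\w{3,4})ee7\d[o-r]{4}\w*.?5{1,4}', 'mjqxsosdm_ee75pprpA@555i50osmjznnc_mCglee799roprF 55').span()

(0, 23)

The match spans [0:23] → 'mjqxsosdm_ee75pprpA@555'.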